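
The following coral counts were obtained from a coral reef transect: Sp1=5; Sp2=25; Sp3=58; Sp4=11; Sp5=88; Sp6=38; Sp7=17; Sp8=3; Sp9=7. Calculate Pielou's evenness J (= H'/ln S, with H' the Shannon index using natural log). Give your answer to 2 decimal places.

Total N = 5+25+58+11+88+38+17+3+7 = 252, so the proportions are 0.0198, 0.0992, 0.2302, 0.0437, 0.3492, 0.1508, 0.0675, 0.0119, 0.0278 (working shown to 4 dp, full precision carried).
H' = −Σ pᵢ ln pᵢ = −((-0.0778) + (-0.2292) + (-0.3381) + (-0.1367) + (-0.3674) + (-0.2853) + (-0.1819) + (-0.0527) + (-0.0995)) = 1.7686.
With S = 9 species, ln S = 2.1972, so J = 1.7686/2.1972 = 0.8049, i.e. 0.80 to 2 decimal places.

0.80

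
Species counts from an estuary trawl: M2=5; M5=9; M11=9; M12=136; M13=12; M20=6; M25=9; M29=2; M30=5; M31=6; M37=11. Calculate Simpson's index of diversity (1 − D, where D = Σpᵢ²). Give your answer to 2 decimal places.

Total N = 5+9+9+136+12+6+9+2+5+6+11 = 210, so the proportions are 0.0238, 0.0429, 0.0429, 0.6476, 0.0571, 0.0286, 0.0429, 0.0095, 0.0238, 0.0286, 0.0524 (working shown to 4 dp, full precision carried).
D = 0.0238² + 0.0429² + 0.0429² + 0.6476² + 0.0571² + 0.0286² + 0.0429² + 0.0095² + 0.0238² + 0.0286² + 0.0524² = 0.0006 + 0.0018 + 0.0018 + 0.4194 + 0.0033 + 0.0008 + 0.0018 + 0.0001 + 0.0006 + 0.0008 + 0.0027 = 0.4338.
So 1 − D = 0.5662, i.e. 0.57 to 2 decimal places.

0.57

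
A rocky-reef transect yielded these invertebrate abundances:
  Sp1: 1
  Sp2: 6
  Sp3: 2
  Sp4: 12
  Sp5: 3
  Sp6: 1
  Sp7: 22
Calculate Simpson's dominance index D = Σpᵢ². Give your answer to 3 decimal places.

0.307

Total N = 1+6+2+12+3+1+22 = 47, so the proportions are 0.02128, 0.12766, 0.04255, 0.25532, 0.06383, 0.02128, 0.46809 (working shown to 5 dp, full precision carried).
D = 0.02128² + 0.12766² + 0.04255² + 0.25532² + 0.06383² + 0.02128² + 0.46809² = 0.00045 + 0.01630 + 0.00181 + 0.06519 + 0.00407 + 0.00045 + 0.21910 = 0.30738.
To 3 decimal places, D = 0.307.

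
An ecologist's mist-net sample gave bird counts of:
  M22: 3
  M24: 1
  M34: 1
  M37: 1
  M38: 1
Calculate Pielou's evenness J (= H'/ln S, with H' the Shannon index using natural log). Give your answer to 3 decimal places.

0.917

Total N = 3+1+1+1+1 = 7, so the proportions are 0.42857, 0.14286, 0.14286, 0.14286, 0.14286 (working shown to 5 dp, full precision carried).
H' = −Σ pᵢ ln pᵢ = −((-0.36313) + (-0.27799) + (-0.27799) + (-0.27799) + (-0.27799)) = 1.47508.
With S = 5 species, ln S = 1.60944, so J = 1.47508/1.60944 = 0.91652, i.e. 0.917 to 3 decimal places.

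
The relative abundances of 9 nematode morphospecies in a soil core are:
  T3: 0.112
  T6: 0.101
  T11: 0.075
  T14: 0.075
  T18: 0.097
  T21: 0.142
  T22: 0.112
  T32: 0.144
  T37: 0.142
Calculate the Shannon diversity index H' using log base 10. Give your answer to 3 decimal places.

Each pᵢ log₁₀ pᵢ term (working shown to 5 dp, full precision carried): 0.112×(-0.95078)=-0.10649, 0.101×(-0.99568)=-0.10056, 0.075×(-1.12494)=-0.08437, 0.075×(-1.12494)=-0.08437, 0.097×(-1.01323)=-0.09828, 0.142×(-0.84771)=-0.12038, 0.112×(-0.95078)=-0.10649, 0.144×(-0.84164)=-0.12120, 0.142×(-0.84771)=-0.12038.
Sum = -0.94251, so H' = 0.943.

0.943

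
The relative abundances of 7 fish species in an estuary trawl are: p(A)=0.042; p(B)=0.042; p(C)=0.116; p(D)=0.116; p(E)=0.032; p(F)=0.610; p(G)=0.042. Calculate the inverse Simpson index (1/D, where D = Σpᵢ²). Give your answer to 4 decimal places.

D = 0.042² + 0.042² + 0.116² + 0.116² + 0.032² + 0.61² + 0.042² = 0.0017640 + 0.0017640 + 0.0134560 + 0.0134560 + 0.0010240 + 0.3721000 + 0.0017640 = 0.4053280 (working shown to 7 dp, full precision carried).
So 1/D = 2.467138, i.e. 2.4671 to 4 decimal places.

2.4671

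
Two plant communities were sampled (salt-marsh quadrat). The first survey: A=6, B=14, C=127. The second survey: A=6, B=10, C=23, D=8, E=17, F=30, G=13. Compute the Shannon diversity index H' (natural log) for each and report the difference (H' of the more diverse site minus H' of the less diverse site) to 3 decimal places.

The first survey: N=147, proportions 0.04082, 0.09524, 0.86395, giving H' = 0.48085 (working shown to 5 dp, full precision carried).
The second survey: N=107, proportions 0.05607, 0.09346, 0.21495, 0.07477, 0.15888, 0.28037, 0.1215, giving H' = 1.81233.
Difference = |0.48085 − 1.81233| = 1.33148, i.e. 1.331 to 3 decimal places.

1.331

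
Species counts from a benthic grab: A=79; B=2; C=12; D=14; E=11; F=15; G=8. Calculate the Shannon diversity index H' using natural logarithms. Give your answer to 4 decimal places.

1.4241

Total N = 79+2+12+14+11+15+8 = 141, so the proportions are 0.560284, 0.014184, 0.085106, 0.099291, 0.078014, 0.106383, 0.056738 (working shown to 6 dp, full precision carried).
Each pᵢ ln pᵢ term: 0.560284×(-0.579312)=-0.324579, 0.014184×(-4.255613)=-0.060363, 0.085106×(-2.463853)=-0.209690, 0.099291×(-2.309703)=-0.229332, 0.078014×(-2.550865)=-0.199004, 0.106383×(-2.240710)=-0.238373, 0.056738×(-2.869318)=-0.162798.
Sum = -1.424139, so H' = 1.4241.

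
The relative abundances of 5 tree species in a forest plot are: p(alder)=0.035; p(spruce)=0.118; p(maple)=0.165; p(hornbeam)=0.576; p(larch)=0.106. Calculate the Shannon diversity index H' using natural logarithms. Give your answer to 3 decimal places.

1.222

Each pᵢ ln pᵢ term (working shown to 5 dp, full precision carried): 0.035×(-3.35241)=-0.11733, 0.118×(-2.13707)=-0.25217, 0.165×(-1.80181)=-0.29730, 0.576×(-0.55165)=-0.31775, 0.106×(-2.24432)=-0.23790.
Sum = -1.22245, so H' = 1.222.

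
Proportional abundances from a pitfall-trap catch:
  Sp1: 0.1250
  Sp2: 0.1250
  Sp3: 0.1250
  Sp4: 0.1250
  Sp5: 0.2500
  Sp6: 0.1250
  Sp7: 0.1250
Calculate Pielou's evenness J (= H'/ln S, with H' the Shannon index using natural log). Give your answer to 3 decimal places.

0.980

H' = −Σ pᵢ ln pᵢ = −((-0.25993) + (-0.25993) + (-0.25993) + (-0.25993) + (-0.34657) + (-0.25993) + (-0.25993)) = 1.90615 (working shown to 5 dp, full precision carried).
With S = 7 species, ln S = 1.94591, so J = 1.90615/1.94591 = 0.97957, i.e. 0.980 to 3 decimal places.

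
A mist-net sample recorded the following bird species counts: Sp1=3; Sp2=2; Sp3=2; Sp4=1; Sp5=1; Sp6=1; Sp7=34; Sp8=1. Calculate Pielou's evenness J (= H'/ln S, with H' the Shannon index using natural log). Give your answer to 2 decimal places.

0.48

Total N = 3+2+2+1+1+1+34+1 = 45, so the proportions are 0.0667, 0.0444, 0.0444, 0.0222, 0.0222, 0.0222, 0.7556, 0.0222 (working shown to 4 dp, full precision carried).
H' = −Σ pᵢ ln pᵢ = −((-0.1805) + (-0.1384) + (-0.1384) + (-0.0846) + (-0.0846) + (-0.0846) + (-0.2118) + (-0.0846)) = 1.0074.
With S = 8 species, ln S = 2.0794, so J = 1.0074/2.0794 = 0.4845, i.e. 0.48 to 2 decimal places.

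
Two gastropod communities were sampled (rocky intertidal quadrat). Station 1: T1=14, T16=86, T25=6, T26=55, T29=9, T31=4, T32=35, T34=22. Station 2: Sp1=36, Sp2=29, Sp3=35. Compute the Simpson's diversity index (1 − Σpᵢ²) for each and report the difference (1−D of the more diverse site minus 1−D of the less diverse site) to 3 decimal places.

0.103

Station 1: N=231, proportions 0.06061, 0.37229, 0.02597, 0.2381, 0.03896, 0.01732, 0.15152, 0.09524, giving 1−D = 0.76651 (working shown to 5 dp, full precision carried).
Station 2: N=100, proportions 0.36, 0.29, 0.35, giving 1−D = 0.66380.
Difference = |0.76651 − 0.66380| = 0.10271, i.e. 0.103 to 3 decimal places.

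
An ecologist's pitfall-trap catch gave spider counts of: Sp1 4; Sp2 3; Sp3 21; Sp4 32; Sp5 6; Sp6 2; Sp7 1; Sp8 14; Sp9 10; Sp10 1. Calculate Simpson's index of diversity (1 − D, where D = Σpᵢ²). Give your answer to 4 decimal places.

0.7931

Total N = 4+3+21+32+6+2+1+14+10+1 = 94, so the proportions are 0.042553, 0.031915, 0.223404, 0.340426, 0.06383, 0.021277, 0.010638, 0.148936, 0.106383, 0.010638 (working shown to 6 dp, full precision carried).
D = 0.042553² + 0.031915² + 0.223404² + 0.340426² + 0.06383² + 0.021277² + 0.010638² + 0.148936² + 0.106383² + 0.010638² = 0.001811 + 0.001019 + 0.049909 + 0.115890 + 0.004074 + 0.000453 + 0.000113 + 0.022182 + 0.011317 + 0.000113 = 0.206881.
So 1 − D = 0.793119, i.e. 0.7931 to 4 decimal places.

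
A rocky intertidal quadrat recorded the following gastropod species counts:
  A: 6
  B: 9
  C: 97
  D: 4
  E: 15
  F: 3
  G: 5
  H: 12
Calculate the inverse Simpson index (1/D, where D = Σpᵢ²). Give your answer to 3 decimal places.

Total N = 6+9+97+4+15+3+5+12 = 151, so the proportions are 0.039735, 0.059603, 0.642384, 0.02649, 0.099338, 0.019868, 0.033113, 0.07947 (working shown to 6 dp, full precision carried).
D = 0.039735² + 0.059603² + 0.642384² + 0.02649² + 0.099338² + 0.019868² + 0.033113² + 0.07947² = 0.001579 + 0.003552 + 0.412657 + 0.000702 + 0.009868 + 0.000395 + 0.001096 + 0.006316 = 0.436165.
So 1/D = 2.29271, i.e. 2.293 to 3 decimal places.

2.293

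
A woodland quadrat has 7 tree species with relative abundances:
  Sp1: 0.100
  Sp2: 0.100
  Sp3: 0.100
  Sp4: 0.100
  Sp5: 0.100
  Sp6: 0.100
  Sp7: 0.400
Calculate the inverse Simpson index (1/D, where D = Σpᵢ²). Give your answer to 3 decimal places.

D = 0.1² + 0.1² + 0.1² + 0.1² + 0.1² + 0.1² + 0.4² = 0.0100000 + 0.0100000 + 0.0100000 + 0.0100000 + 0.0100000 + 0.0100000 + 0.1600000 = 0.2200000 (working shown to 7 dp, full precision carried).
So 1/D = 4.54545, i.e. 4.545 to 3 decimal places.

4.545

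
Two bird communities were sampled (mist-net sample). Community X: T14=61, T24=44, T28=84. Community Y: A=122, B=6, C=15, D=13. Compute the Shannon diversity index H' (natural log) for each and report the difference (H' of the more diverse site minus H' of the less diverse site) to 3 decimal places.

0.315

Community X: N=189, proportions 0.32275, 0.2328, 0.44444, giving H' = 1.06473 (working shown to 5 dp, full precision carried).
Community Y: N=156, proportions 0.78205, 0.03846, 0.09615, 0.08333, giving H' = 0.74982.
Difference = |1.06473 − 0.74982| = 0.31491, i.e. 0.315 to 3 decimal places.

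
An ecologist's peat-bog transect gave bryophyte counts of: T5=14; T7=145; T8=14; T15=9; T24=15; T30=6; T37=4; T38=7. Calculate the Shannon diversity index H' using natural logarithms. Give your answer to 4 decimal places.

Total N = 14+145+14+9+15+6+4+7 = 214, so the proportions are 0.065421, 0.67757, 0.065421, 0.042056, 0.070093, 0.028037, 0.018692, 0.03271 (working shown to 6 dp, full precision carried).
Each pᵢ ln pᵢ term: 0.065421×(-2.726919)=-0.178397, 0.67757×(-0.389242)=-0.263739, 0.065421×(-2.726919)=-0.178397, 0.042056×(-3.168751)=-0.133265, 0.070093×(-2.657926)=-0.186303, 0.028037×(-3.574217)=-0.100212, 0.018692×(-3.979682)=-0.074387, 0.03271×(-3.420066)=-0.111871.
Sum = -1.226570, so H' = 1.2266.

1.2266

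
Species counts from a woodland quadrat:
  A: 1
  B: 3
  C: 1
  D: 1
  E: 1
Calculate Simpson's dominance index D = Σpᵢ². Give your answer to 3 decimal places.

0.265

Total N = 1+3+1+1+1 = 7, so the proportions are 0.14286, 0.42857, 0.14286, 0.14286, 0.14286 (working shown to 5 dp, full precision carried).
D = 0.14286² + 0.42857² + 0.14286² + 0.14286² + 0.14286² = 0.02041 + 0.18367 + 0.02041 + 0.02041 + 0.02041 = 0.26531.
To 3 decimal places, D = 0.265.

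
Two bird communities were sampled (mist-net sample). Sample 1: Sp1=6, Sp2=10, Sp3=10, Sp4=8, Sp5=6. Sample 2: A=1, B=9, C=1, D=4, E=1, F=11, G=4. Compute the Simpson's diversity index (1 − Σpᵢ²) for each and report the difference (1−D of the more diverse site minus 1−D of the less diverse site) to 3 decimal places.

0.037

Sample 1: N=40, proportions 0.15, 0.25, 0.25, 0.2, 0.15, giving 1−D = 0.79000 (working shown to 5 dp, full precision carried).
Sample 2: N=31, proportions 0.03226, 0.29032, 0.03226, 0.12903, 0.03226, 0.35484, 0.12903, giving 1−D = 0.75338.
Difference = |0.79000 − 0.75338| = 0.03662, i.e. 0.037 to 3 decimal places.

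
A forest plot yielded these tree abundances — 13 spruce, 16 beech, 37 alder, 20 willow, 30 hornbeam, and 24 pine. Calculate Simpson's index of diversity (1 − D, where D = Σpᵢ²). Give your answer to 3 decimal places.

0.813

Total N = 13+16+37+20+30+24 = 140, so the proportions are 0.09286, 0.11429, 0.26429, 0.14286, 0.21429, 0.17143 (working shown to 5 dp, full precision carried).
D = 0.09286² + 0.11429² + 0.26429² + 0.14286² + 0.21429² + 0.17143² = 0.00862 + 0.01306 + 0.06985 + 0.02041 + 0.04592 + 0.02939 = 0.18724.
So 1 − D = 0.81276, i.e. 0.813 to 3 decimal places.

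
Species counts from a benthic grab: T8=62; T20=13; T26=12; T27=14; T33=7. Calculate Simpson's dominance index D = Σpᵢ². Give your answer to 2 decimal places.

Total N = 62+13+12+14+7 = 108, so the proportions are 0.5741, 0.1204, 0.1111, 0.1296, 0.0648 (working shown to 4 dp, full precision carried).
D = 0.5741² + 0.1204² + 0.1111² + 0.1296² + 0.0648² = 0.3296 + 0.0145 + 0.0123 + 0.0168 + 0.0042 = 0.3774.
To 2 decimal places, D = 0.38.

0.38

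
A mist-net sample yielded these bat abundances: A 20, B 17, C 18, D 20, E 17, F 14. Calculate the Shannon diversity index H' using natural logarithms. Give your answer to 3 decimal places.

Total N = 20+17+18+20+17+14 = 106, so the proportions are 0.18868, 0.16038, 0.16981, 0.18868, 0.16038, 0.13208 (working shown to 5 dp, full precision carried).
Each pᵢ ln pᵢ term: 0.18868×(-1.66771)=-0.31466, 0.16038×(-1.83023)=-0.29353, 0.16981×(-1.77307)=-0.30109, 0.18868×(-1.66771)=-0.31466, 0.16038×(-1.83023)=-0.29353, 0.13208×(-2.02438)=-0.26737.
Sum = -1.78483, so H' = 1.785.

1.785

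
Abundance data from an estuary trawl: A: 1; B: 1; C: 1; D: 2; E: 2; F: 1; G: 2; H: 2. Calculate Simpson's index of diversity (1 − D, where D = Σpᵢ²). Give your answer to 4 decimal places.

0.8611

Total N = 1+1+1+2+2+1+2+2 = 12, so the proportions are 0.083333, 0.083333, 0.083333, 0.166667, 0.166667, 0.083333, 0.166667, 0.166667 (working shown to 6 dp, full precision carried).
D = 0.083333² + 0.083333² + 0.083333² + 0.166667² + 0.166667² + 0.083333² + 0.166667² + 0.166667² = 0.006944 + 0.006944 + 0.006944 + 0.027778 + 0.027778 + 0.006944 + 0.027778 + 0.027778 = 0.138889.
So 1 − D = 0.861111, i.e. 0.8611 to 4 decimal places.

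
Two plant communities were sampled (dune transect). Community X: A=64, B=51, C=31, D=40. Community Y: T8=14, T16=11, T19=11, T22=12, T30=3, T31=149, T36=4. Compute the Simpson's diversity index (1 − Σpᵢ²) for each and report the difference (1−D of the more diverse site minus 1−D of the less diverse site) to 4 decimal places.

Community X: N=186, proportions 0.344086, 0.274194, 0.166667, 0.215054, giving 1−D = 0.732397 (working shown to 6 dp, full precision carried).
Community Y: N=204, proportions 0.068627, 0.053922, 0.053922, 0.058824, 0.014706, 0.730392, 0.019608, giving 1−D = 0.451942.
Difference = |0.732397 − 0.451942| = 0.280455, i.e. 0.2805 to 4 decimal places.

0.2805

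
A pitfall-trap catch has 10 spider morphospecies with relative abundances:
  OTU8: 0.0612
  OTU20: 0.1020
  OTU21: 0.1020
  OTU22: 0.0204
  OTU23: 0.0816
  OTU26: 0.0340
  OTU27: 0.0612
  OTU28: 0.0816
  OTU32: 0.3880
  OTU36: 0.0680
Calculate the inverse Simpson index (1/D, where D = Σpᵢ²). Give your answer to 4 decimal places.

5.0414

D = 0.0612² + 0.102² + 0.102² + 0.0204² + 0.0816² + 0.034² + 0.0612² + 0.0816² + 0.388² + 0.068² = 0.00374544 + 0.01040400 + 0.01040400 + 0.00041616 + 0.00665856 + 0.00115600 + 0.00374544 + 0.00665856 + 0.15054400 + 0.00462400 = 0.19835616 (working shown to 8 dp, full precision carried).
So 1/D = 5.041437, i.e. 5.0414 to 4 decimal places.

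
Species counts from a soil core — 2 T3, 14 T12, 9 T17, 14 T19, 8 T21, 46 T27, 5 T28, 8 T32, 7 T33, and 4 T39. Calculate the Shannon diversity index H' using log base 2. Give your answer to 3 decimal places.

Total N = 2+14+9+14+8+46+5+8+7+4 = 117, so the proportions are 0.01709, 0.11966, 0.07692, 0.11966, 0.06838, 0.39316, 0.04274, 0.06838, 0.05983, 0.03419 (working shown to 5 dp, full precision carried).
Each pᵢ log₂ pᵢ term: 0.01709×(-5.87036)=-0.10035, 0.11966×(-3.06301)=-0.36651, 0.07692×(-3.70044)=-0.28465, 0.11966×(-3.06301)=-0.36651, 0.06838×(-3.87036)=-0.26464, 0.39316×(-1.34680)=-0.52951, 0.04274×(-4.54844)=-0.19438, 0.06838×(-3.87036)=-0.26464, 0.05983×(-4.06301)=-0.24309, 0.03419×(-4.87036)=-0.16651.
Sum = -2.78079, so H' = 2.781.

2.781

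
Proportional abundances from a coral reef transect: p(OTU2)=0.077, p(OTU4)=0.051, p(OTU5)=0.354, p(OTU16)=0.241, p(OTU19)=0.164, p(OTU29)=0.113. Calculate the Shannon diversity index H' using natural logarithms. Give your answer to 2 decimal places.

Each pᵢ ln pᵢ term (working shown to 4 dp, full precision carried): 0.077×(-2.5639)=-0.1974, 0.051×(-2.9759)=-0.1518, 0.354×(-1.0385)=-0.3676, 0.241×(-1.4230)=-0.3429, 0.164×(-1.8079)=-0.2965, 0.113×(-2.1804)=-0.2464.
Sum = -1.6026, so H' = 1.60.

1.60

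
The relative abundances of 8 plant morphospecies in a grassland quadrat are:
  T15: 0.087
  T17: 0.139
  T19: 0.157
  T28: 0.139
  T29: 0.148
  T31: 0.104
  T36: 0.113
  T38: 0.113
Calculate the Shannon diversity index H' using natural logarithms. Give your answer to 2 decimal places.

2.06

Each pᵢ ln pᵢ term (working shown to 4 dp, full precision carried): 0.087×(-2.4418)=-0.2124, 0.139×(-1.9733)=-0.2743, 0.157×(-1.8515)=-0.2907, 0.139×(-1.9733)=-0.2743, 0.148×(-1.9105)=-0.2828, 0.104×(-2.2634)=-0.2354, 0.113×(-2.1804)=-0.2464, 0.113×(-2.1804)=-0.2464.
Sum = -2.0626, so H' = 2.06.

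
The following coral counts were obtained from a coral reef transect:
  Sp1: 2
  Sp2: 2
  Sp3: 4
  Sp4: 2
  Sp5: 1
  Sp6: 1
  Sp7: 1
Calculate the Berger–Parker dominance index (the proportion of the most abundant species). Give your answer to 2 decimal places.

0.31

Total N = 2+2+4+2+1+1+1 = 13, so the proportions are 0.1538, 0.1538, 0.3077, 0.1538, 0.0769, 0.0769, 0.0769 (working shown to 4 dp, full precision carried).
The largest proportion is 0.3077, i.e. d = 0.31 to 2 decimal places.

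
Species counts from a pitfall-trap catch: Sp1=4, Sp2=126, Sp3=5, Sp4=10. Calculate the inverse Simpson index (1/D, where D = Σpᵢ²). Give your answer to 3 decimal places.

Total N = 4+126+5+10 = 145, so the proportions are 0.027586, 0.868966, 0.034483, 0.068966 (working shown to 6 dp, full precision carried).
D = 0.027586² + 0.868966² + 0.034483² + 0.068966² = 0.000761 + 0.755101 + 0.001189 + 0.004756 = 0.761807.
So 1/D = 1.31267, i.e. 1.313 to 3 decimal places.

1.313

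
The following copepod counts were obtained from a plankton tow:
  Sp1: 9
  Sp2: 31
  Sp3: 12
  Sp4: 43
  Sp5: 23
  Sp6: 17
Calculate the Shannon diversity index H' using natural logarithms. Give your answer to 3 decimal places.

1.660

Total N = 9+31+12+43+23+17 = 135, so the proportions are 0.06667, 0.22963, 0.08889, 0.31852, 0.17037, 0.12593 (working shown to 5 dp, full precision carried).
Each pᵢ ln pᵢ term: 0.06667×(-2.70805)=-0.18054, 0.22963×(-1.47129)=-0.33785, 0.08889×(-2.42037)=-0.21514, 0.31852×(-1.14407)=-0.36441, 0.17037×(-1.76978)=-0.30152, 0.12593×(-2.07206)=-0.26093.
Sum = -1.66039, so H' = 1.660.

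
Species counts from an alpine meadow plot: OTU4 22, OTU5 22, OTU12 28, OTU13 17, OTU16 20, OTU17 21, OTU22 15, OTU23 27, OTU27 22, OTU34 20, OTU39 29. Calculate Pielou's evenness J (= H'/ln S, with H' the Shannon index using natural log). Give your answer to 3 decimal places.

Total N = 22+22+28+17+20+21+15+27+22+20+29 = 243, so the proportions are 0.09053, 0.09053, 0.11523, 0.06996, 0.0823, 0.08642, 0.06173, 0.11111, 0.09053, 0.0823, 0.11934 (working shown to 5 dp, full precision carried).
H' = −Σ pᵢ ln pᵢ = −((-0.21747) + (-0.21747) + (-0.24899) + (-0.18608) + (-0.20554) + (-0.21160) + (-0.17191) + (-0.24414) + (-0.21747) + (-0.20554) + (-0.25369)) = 2.37990.
With S = 11 species, ln S = 2.39790, so J = 2.37990/2.39790 = 0.99249, i.e. 0.992 to 3 decimal places.

0.992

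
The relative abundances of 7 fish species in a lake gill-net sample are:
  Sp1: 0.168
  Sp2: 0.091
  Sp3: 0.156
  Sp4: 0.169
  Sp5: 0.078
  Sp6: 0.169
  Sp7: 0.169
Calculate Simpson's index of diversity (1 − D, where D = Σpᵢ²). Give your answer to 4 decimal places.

D = 0.168² + 0.091² + 0.156² + 0.169² + 0.078² + 0.169² + 0.169² = 0.028224 + 0.008281 + 0.024336 + 0.028561 + 0.006084 + 0.028561 + 0.028561 = 0.152608 (working shown to 6 dp, full precision carried).
So 1 − D = 0.847392, i.e. 0.8474 to 4 decimal places.

0.8474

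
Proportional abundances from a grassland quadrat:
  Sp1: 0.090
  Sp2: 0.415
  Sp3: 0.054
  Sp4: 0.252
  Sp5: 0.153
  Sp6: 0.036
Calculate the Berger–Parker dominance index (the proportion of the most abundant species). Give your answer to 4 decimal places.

The largest proportion is 0.415, i.e. d = 0.4150 to 4 decimal places.

0.4150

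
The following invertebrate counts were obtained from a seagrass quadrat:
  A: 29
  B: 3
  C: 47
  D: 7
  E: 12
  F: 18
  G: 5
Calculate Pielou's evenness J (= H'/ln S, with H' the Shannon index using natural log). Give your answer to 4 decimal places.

0.8276

Total N = 29+3+47+7+12+18+5 = 121, so the proportions are 0.239669, 0.024793, 0.38843, 0.057851, 0.099174, 0.14876, 0.041322 (working shown to 6 dp, full precision carried).
H' = −Σ pᵢ ln pᵢ = −((-0.342367) + (-0.091666) + (-0.367316) + (-0.164869) + (-0.229179) + (-0.283451) + (-0.131667)) = 1.610514.
With S = 7 species, ln S = 1.945910, so J = 1.610514/1.945910 = 0.827640, i.e. 0.8276 to 4 decimal places.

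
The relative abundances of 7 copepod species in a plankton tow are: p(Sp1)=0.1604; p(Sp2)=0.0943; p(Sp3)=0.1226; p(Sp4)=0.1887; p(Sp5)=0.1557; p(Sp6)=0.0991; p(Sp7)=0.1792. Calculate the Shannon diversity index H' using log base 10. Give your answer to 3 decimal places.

Each pᵢ log₁₀ pᵢ term (working shown to 5 dp, full precision carried): 0.1604×(-0.79480)=-0.12749, 0.0943×(-1.02549)=-0.09670, 0.1226×(-0.91151)=-0.11175, 0.1887×(-0.72423)=-0.13666, 0.1557×(-0.80771)=-0.12576, 0.0991×(-1.00393)=-0.09949, 0.1792×(-0.74666)=-0.13380.
Sum = -0.83165, so H' = 0.832.

0.832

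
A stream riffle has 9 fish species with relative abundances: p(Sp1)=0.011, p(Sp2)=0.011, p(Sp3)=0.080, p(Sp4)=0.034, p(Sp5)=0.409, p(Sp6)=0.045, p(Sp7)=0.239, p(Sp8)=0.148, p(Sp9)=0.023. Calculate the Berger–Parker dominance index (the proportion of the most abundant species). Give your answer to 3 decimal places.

0.409

The largest proportion is 0.409, i.e. d = 0.409 to 3 decimal places.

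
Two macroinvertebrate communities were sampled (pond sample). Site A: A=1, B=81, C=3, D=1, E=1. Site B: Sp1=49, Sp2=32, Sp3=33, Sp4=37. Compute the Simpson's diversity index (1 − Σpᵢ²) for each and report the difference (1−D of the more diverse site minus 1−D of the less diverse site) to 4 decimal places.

0.6104

Site A: N=87, proportions 0.011494, 0.931034, 0.034483, 0.011494, 0.011494, giving 1−D = 0.131589 (working shown to 6 dp, full precision carried).
Site B: N=151, proportions 0.324503, 0.211921, 0.218543, 0.245033, giving 1−D = 0.741985.
Difference = |0.131589 − 0.741985| = 0.610396, i.e. 0.6104 to 4 decimal places.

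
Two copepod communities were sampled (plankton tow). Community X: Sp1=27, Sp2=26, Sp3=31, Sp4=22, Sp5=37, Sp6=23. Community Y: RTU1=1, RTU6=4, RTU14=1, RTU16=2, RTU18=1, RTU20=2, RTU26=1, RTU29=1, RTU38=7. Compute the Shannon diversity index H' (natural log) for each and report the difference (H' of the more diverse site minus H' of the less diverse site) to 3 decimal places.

0.123

Community X: N=166, proportions 0.1626506, 0.1566265, 0.186747, 0.1325301, 0.2228916, 0.1385542, giving H' = 1.7753916 (working shown to 7 dp, full precision carried).
Community Y: N=20, proportions 0.05, 0.2, 0.05, 0.1, 0.05, 0.1, 0.05, 0.05, 0.35, giving H' = 1.8987754.
Difference = |1.7753916 − 1.8987754| = 0.1233838, i.e. 0.123 to 3 decimal places.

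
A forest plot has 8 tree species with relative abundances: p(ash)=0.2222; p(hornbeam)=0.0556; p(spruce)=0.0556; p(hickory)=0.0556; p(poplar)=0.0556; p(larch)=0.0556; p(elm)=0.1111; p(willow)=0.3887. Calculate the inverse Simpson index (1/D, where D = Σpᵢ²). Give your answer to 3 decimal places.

D = 0.2222² + 0.0556² + 0.0556² + 0.0556² + 0.0556² + 0.0556² + 0.1111² + 0.3887² = 0.0493728 + 0.0030914 + 0.0030914 + 0.0030914 + 0.0030914 + 0.0030914 + 0.0123432 + 0.1510877 = 0.2282605 (working shown to 7 dp, full precision carried).
So 1/D = 4.38096, i.e. 4.381 to 3 decimal places.

4.381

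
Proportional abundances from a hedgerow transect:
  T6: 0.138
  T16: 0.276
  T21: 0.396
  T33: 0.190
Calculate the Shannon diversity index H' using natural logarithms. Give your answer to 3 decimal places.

Each pᵢ ln pᵢ term (working shown to 5 dp, full precision carried): 0.138×(-1.98050)=-0.27331, 0.276×(-1.28735)=-0.35531, 0.396×(-0.92634)=-0.36683, 0.19×(-1.66073)=-0.31554.
Sum = -1.31099, so H' = 1.311.

1.311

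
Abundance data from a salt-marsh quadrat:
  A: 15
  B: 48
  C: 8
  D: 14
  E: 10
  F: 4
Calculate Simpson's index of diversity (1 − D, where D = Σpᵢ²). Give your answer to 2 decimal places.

0.70

Total N = 15+48+8+14+10+4 = 99, so the proportions are 0.1515, 0.4848, 0.0808, 0.1414, 0.101, 0.0404 (working shown to 4 dp, full precision carried).
D = 0.1515² + 0.4848² + 0.0808² + 0.1414² + 0.101² + 0.0404² = 0.0230 + 0.2351 + 0.0065 + 0.0200 + 0.0102 + 0.0016 = 0.2964.
So 1 − D = 0.7036, i.e. 0.70 to 2 decimal places.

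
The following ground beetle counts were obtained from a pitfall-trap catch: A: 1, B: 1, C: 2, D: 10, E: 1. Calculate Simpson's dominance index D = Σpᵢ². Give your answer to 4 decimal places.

0.4756

Total N = 1+1+2+10+1 = 15, so the proportions are 0.066667, 0.066667, 0.133333, 0.666667, 0.066667 (working shown to 6 dp, full precision carried).
D = 0.066667² + 0.066667² + 0.133333² + 0.666667² + 0.066667² = 0.004444 + 0.004444 + 0.017778 + 0.444444 + 0.004444 = 0.475556.
To 4 decimal places, D = 0.4756.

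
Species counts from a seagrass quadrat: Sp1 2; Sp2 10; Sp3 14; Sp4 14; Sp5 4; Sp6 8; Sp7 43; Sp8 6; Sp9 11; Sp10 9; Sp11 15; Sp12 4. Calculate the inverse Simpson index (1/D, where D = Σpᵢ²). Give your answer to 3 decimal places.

Total N = 2+10+14+14+4+8+43+6+11+9+15+4 = 140, so the proportions are 0.0142857, 0.0714286, 0.1, 0.1, 0.0285714, 0.0571429, 0.3071429, 0.0428571, 0.0785714, 0.0642857, 0.1071429, 0.0285714 (working shown to 7 dp, full precision carried).
D = 0.0142857² + 0.0714286² + 0.1² + 0.1² + 0.0285714² + 0.0571429² + 0.3071429² + 0.0428571² + 0.0785714² + 0.0642857² + 0.1071429² + 0.0285714² = 0.0002041 + 0.0051020 + 0.0100000 + 0.0100000 + 0.0008163 + 0.0032653 + 0.0943367 + 0.0018367 + 0.0061735 + 0.0041327 + 0.0114796 + 0.0008163 = 0.1481633.
So 1/D = 6.74931, i.e. 6.749 to 3 decimal places.

6.749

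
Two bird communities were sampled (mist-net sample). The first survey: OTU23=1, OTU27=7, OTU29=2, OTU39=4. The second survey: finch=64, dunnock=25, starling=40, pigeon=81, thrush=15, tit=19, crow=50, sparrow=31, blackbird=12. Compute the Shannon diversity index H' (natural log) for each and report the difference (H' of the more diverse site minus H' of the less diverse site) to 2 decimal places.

0.86

The first survey: N=14, proportions 0.0714, 0.5, 0.1429, 0.2857, giving H' = 1.1710 (working shown to 4 dp, full precision carried).
The second survey: N=337, proportions 0.1899, 0.0742, 0.1187, 0.2404, 0.0445, 0.0564, 0.1484, 0.092, 0.0356, giving H' = 2.0261.
Difference = |1.1710 − 2.0261| = 0.8551, i.e. 0.86 to 2 decimal places.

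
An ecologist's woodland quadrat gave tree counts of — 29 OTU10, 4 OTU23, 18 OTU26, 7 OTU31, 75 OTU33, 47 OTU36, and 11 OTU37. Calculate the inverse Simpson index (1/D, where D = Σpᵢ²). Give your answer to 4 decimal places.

Total N = 29+4+18+7+75+47+11 = 191, so the proportions are 0.15183246, 0.02094241, 0.09424084, 0.03664921, 0.39267016, 0.2460733, 0.05759162 (working shown to 8 dp, full precision carried).
D = 0.15183246² + 0.02094241² + 0.09424084² + 0.03664921² + 0.39267016² + 0.2460733² + 0.05759162² = 0.02305310 + 0.00043858 + 0.00888134 + 0.00134316 + 0.15418985 + 0.06055207 + 0.00331680 = 0.25177490.
So 1/D = 3.971802, i.e. 3.9718 to 4 decimal places.

3.9718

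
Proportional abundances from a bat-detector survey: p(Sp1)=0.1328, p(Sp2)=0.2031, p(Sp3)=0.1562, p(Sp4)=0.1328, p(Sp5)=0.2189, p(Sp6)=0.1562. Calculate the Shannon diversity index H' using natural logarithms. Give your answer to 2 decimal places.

1.77

Each pᵢ ln pᵢ term (working shown to 4 dp, full precision carried): 0.1328×(-2.0189)=-0.2681, 0.2031×(-1.5941)=-0.3238, 0.1562×(-1.8566)=-0.2900, 0.1328×(-2.0189)=-0.2681, 0.2189×(-1.5191)=-0.3325, 0.1562×(-1.8566)=-0.2900.
Sum = -1.7725, so H' = 1.77.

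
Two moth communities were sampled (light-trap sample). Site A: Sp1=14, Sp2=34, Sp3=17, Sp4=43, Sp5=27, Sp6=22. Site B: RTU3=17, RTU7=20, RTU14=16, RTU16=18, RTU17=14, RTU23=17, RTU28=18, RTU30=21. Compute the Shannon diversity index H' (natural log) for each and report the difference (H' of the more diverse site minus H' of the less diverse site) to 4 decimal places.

Site A: N=157, proportions 0.089172, 0.216561, 0.10828, 0.273885, 0.171975, 0.140127, giving H' = 1.720387 (working shown to 6 dp, full precision carried).
Site B: N=141, proportions 0.120567, 0.141844, 0.113475, 0.12766, 0.099291, 0.120567, 0.12766, 0.148936, giving H' = 2.072586.
Difference = |1.720387 − 2.072586| = 0.352199, i.e. 0.3522 to 4 decimal places.

0.3522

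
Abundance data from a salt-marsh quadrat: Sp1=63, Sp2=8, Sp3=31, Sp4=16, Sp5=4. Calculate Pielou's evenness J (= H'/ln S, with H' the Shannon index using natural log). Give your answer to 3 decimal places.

Total N = 63+8+31+16+4 = 122, so the proportions are 0.51639, 0.06557, 0.2541, 0.13115, 0.03279 (working shown to 5 dp, full precision carried).
H' = −Σ pᵢ ln pᵢ = −((-0.34128) + (-0.17866) + (-0.34812) + (-0.26642) + (-0.11206)) = 1.24654.
With S = 5 species, ln S = 1.60944, so J = 1.24654/1.60944 = 0.77452, i.e. 0.775 to 3 decimal places.

0.775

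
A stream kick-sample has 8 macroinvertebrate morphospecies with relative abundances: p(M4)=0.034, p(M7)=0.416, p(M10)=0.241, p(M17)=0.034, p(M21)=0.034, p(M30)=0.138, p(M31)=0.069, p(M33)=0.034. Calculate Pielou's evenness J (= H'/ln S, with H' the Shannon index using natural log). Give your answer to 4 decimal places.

0.7817

H' = −Σ pᵢ ln pᵢ = −((-0.114967) + (-0.364861) + (-0.342933) + (-0.114967) + (-0.114967) + (-0.273309) + (-0.184482) + (-0.114967)) = 1.625455 (working shown to 6 dp, full precision carried).
With S = 8 species, ln S = 2.079442, so J = 1.625455/2.079442 = 0.781679, i.e. 0.7817 to 4 decimal places.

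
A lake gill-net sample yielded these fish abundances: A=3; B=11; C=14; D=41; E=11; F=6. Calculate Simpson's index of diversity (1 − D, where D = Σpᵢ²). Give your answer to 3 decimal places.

0.707

Total N = 3+11+14+41+11+6 = 86, so the proportions are 0.03488, 0.12791, 0.16279, 0.47674, 0.12791, 0.06977 (working shown to 5 dp, full precision carried).
D = 0.03488² + 0.12791² + 0.16279² + 0.47674² + 0.12791² + 0.06977² = 0.00122 + 0.01636 + 0.02650 + 0.22729 + 0.01636 + 0.00487 = 0.29259.
So 1 − D = 0.70741, i.e. 0.707 to 3 decimal places.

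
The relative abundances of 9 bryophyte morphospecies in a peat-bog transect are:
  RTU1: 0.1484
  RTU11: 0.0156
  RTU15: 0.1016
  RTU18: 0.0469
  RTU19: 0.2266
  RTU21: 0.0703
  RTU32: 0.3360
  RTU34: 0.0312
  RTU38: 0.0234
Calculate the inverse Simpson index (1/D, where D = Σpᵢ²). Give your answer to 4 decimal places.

D = 0.1484² + 0.0156² + 0.1016² + 0.0469² + 0.2266² + 0.0703² + 0.336² + 0.0312² + 0.0234² = 0.02202256 + 0.00024336 + 0.01032256 + 0.00219961 + 0.05134756 + 0.00494209 + 0.11289600 + 0.00097344 + 0.00054756 = 0.20549474 (working shown to 8 dp, full precision carried).
So 1/D = 4.866305, i.e. 4.8663 to 4 decimal places.

4.8663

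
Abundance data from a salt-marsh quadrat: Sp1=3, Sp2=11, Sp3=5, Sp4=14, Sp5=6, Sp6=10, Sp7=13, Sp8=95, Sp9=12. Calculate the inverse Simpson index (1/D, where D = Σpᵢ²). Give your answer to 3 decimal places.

Total N = 3+11+5+14+6+10+13+95+12 = 169, so the proportions are 0.017751, 0.065089, 0.029586, 0.08284, 0.035503, 0.059172, 0.076923, 0.56213, 0.071006 (working shown to 6 dp, full precision carried).
D = 0.017751² + 0.065089² + 0.029586² + 0.08284² + 0.035503² + 0.059172² + 0.076923² + 0.56213² + 0.071006² = 0.000315 + 0.004237 + 0.000875 + 0.006863 + 0.001260 + 0.003501 + 0.005917 + 0.315990 + 0.005042 = 0.344001.
So 1/D = 2.90697, i.e. 2.907 to 3 decimal places.

2.907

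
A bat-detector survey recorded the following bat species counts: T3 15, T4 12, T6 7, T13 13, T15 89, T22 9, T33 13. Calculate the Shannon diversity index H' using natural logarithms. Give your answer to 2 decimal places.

Total N = 15+12+7+13+89+9+13 = 158, so the proportions are 0.0949, 0.0759, 0.0443, 0.0823, 0.5633, 0.057, 0.0823 (working shown to 4 dp, full precision carried).
Each pᵢ ln pᵢ term: 0.0949×(-2.3545)=-0.2235, 0.0759×(-2.5777)=-0.1958, 0.0443×(-3.1167)=-0.1381, 0.0823×(-2.4976)=-0.2055, 0.5633×(-0.5740)=-0.3233, 0.057×(-2.8654)=-0.1632, 0.0823×(-2.4976)=-0.2055.
Sum = -1.4549, so H' = 1.45.

1.45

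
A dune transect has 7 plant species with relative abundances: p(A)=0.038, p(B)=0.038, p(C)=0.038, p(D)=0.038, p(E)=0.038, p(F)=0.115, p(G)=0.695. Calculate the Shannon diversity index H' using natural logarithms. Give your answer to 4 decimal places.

Each pᵢ ln pᵢ term (working shown to 6 dp, full precision carried): 0.038×(-3.270169)=-0.124266, 0.038×(-3.270169)=-0.124266, 0.038×(-3.270169)=-0.124266, 0.038×(-3.270169)=-0.124266, 0.038×(-3.270169)=-0.124266, 0.115×(-2.162823)=-0.248725, 0.695×(-0.363843)=-0.252871.
Sum = -1.122928, so H' = 1.1229.

1.1229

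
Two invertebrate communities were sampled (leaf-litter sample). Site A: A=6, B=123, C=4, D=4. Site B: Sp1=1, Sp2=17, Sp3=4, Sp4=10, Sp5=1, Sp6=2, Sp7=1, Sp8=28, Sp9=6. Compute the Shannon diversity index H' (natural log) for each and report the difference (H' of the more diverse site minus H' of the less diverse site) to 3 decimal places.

Site A: N=137, proportions 0.0438, 0.89781, 0.0292, 0.0292, giving H' = 0.44013 (working shown to 5 dp, full precision carried).
Site B: N=70, proportions 0.01429, 0.24286, 0.05714, 0.14286, 0.01429, 0.02857, 0.01429, 0.4, 0.08571, giving H' = 1.64601.
Difference = |0.44013 − 1.64601| = 1.20588, i.e. 1.206 to 3 decimal places.

1.206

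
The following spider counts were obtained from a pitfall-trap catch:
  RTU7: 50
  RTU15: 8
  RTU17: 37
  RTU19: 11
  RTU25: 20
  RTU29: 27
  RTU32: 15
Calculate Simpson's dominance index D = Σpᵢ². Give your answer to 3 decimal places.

0.192

Total N = 50+8+37+11+20+27+15 = 168, so the proportions are 0.29762, 0.04762, 0.22024, 0.06548, 0.11905, 0.16071, 0.08929 (working shown to 5 dp, full precision carried).
D = 0.29762² + 0.04762² + 0.22024² + 0.06548² + 0.11905² + 0.16071² + 0.08929² = 0.08858 + 0.00227 + 0.04850 + 0.00429 + 0.01417 + 0.02583 + 0.00797 = 0.19161.
To 3 decimal places, D = 0.192.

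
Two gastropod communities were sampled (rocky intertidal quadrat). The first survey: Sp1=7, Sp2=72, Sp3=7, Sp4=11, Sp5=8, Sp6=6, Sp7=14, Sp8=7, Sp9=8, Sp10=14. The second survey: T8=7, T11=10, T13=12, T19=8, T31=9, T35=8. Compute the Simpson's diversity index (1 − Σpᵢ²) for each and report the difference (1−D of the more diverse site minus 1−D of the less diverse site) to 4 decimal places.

0.0812

The first survey: N=154, proportions 0.045455, 0.467532, 0.045455, 0.071429, 0.051948, 0.038961, 0.090909, 0.045455, 0.051948, 0.090909, giving 1−D = 0.746669 (working shown to 6 dp, full precision carried).
The second survey: N=54, proportions 0.12963, 0.185185, 0.222222, 0.148148, 0.166667, 0.148148, giving 1−D = 0.827846.
Difference = |0.746669 − 0.827846| = 0.081177, i.e. 0.0812 to 4 decimal places.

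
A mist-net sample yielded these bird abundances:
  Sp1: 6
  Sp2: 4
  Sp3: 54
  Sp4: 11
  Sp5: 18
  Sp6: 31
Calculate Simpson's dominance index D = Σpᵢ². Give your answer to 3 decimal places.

0.284

Total N = 6+4+54+11+18+31 = 124, so the proportions are 0.04839, 0.03226, 0.43548, 0.08871, 0.14516, 0.25 (working shown to 5 dp, full precision carried).
D = 0.04839² + 0.03226² + 0.43548² + 0.08871² + 0.14516² + 0.25² = 0.00234 + 0.00104 + 0.18965 + 0.00787 + 0.02107 + 0.06250 = 0.28447.
To 3 decimal places, D = 0.284.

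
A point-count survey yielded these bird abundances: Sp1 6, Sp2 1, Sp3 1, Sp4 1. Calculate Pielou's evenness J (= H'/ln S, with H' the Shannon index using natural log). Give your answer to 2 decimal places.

Total N = 6+1+1+1 = 9, so the proportions are 0.6667, 0.1111, 0.1111, 0.1111 (working shown to 4 dp, full precision carried).
H' = −Σ pᵢ ln pᵢ = −((-0.2703) + (-0.2441) + (-0.2441) + (-0.2441)) = 1.0027.
With S = 4 species, ln S = 1.3863, so J = 1.0027/1.3863 = 0.7233, i.e. 0.72 to 2 decimal places.

0.72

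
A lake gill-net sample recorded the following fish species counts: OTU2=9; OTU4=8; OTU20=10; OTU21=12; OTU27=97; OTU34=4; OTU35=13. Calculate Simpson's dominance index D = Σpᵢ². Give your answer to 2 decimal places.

Total N = 9+8+10+12+97+4+13 = 153, so the proportions are 0.0588, 0.0523, 0.0654, 0.0784, 0.634, 0.0261, 0.085 (working shown to 4 dp, full precision carried).
D = 0.0588² + 0.0523² + 0.0654² + 0.0784² + 0.634² + 0.0261² + 0.085² = 0.0035 + 0.0027 + 0.0043 + 0.0062 + 0.4019 + 0.0007 + 0.0072 = 0.4265.
To 2 decimal places, D = 0.43.

0.43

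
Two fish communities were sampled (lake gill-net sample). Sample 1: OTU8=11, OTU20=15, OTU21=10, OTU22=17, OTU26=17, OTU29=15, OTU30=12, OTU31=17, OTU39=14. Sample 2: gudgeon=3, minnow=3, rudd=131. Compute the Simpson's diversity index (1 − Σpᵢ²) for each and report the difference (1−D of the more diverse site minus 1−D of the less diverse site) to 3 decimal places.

Sample 1: N=128, proportions 0.085938, 0.117188, 0.078125, 0.132812, 0.132812, 0.117188, 0.09375, 0.132812, 0.109375, giving 1−D = 0.885376 (working shown to 6 dp, full precision carried).
Sample 2: N=137, proportions 0.021898, 0.021898, 0.956204, giving 1−D = 0.084714.
Difference = |0.885376 − 0.084714| = 0.800662, i.e. 0.801 to 3 decimal places.

0.801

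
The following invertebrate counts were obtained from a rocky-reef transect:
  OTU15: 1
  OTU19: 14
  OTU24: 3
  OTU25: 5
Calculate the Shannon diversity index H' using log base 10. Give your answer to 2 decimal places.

Total N = 1+14+3+5 = 23, so the proportions are 0.0435, 0.6087, 0.1304, 0.2174 (working shown to 4 dp, full precision carried).
Each pᵢ log₁₀ pᵢ term: 0.0435×(-1.3617)=-0.0592, 0.6087×(-0.2156)=-0.1312, 0.1304×(-0.8846)=-0.1154, 0.2174×(-0.6628)=-0.1441.
Sum = -0.4499, so H' = 0.45.

0.45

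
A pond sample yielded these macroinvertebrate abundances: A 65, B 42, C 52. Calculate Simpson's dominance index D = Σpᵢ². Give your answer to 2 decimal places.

Total N = 65+42+52 = 159, so the proportions are 0.4088, 0.2642, 0.327 (working shown to 4 dp, full precision carried).
D = 0.4088² + 0.2642² + 0.327² = 0.1671 + 0.0698 + 0.1070 = 0.3439.
To 2 decimal places, D = 0.34.

0.34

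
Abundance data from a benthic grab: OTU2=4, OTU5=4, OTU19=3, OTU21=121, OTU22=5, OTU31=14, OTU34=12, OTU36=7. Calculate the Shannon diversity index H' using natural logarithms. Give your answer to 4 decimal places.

1.1175

Total N = 4+4+3+121+5+14+12+7 = 170, so the proportions are 0.023529, 0.023529, 0.017647, 0.711765, 0.029412, 0.082353, 0.070588, 0.041176 (working shown to 6 dp, full precision carried).
Each pᵢ ln pᵢ term: 0.023529×(-3.749504)=-0.088224, 0.023529×(-3.749504)=-0.088224, 0.017647×(-4.037186)=-0.071244, 0.711765×(-0.340008)=-0.242006, 0.029412×(-3.526361)=-0.103716, 0.082353×(-2.496741)=-0.205614, 0.070588×(-2.650892)=-0.187122, 0.041176×(-3.189888)=-0.131348.
Sum = -1.117498, so H' = 1.1175.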